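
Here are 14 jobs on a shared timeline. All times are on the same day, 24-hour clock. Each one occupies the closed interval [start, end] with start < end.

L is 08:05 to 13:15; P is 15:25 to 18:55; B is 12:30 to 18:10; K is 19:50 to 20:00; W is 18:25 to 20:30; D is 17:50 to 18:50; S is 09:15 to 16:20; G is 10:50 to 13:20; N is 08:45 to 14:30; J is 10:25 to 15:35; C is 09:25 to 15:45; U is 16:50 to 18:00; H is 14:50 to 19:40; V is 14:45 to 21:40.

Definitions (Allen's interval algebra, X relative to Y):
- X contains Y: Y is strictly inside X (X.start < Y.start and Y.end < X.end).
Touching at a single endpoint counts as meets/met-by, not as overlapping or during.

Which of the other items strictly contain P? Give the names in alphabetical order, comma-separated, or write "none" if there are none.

H, V

Target P = [15:25, 18:55].
B [12:30, 18:10] → overlaps → no.
C [09:25, 15:45] → overlaps → no.
D [17:50, 18:50] → during → no.
G [10:50, 13:20] → before → no.
H [14:50, 19:40] → contains → yes.
J [10:25, 15:35] → overlaps → no.
K [19:50, 20:00] → after → no.
L [08:05, 13:15] → before → no.
N [08:45, 14:30] → before → no.
S [09:15, 16:20] → overlaps → no.
U [16:50, 18:00] → during → no.
V [14:45, 21:40] → contains → yes.
W [18:25, 20:30] → overlapped-by → no.
Result: H, V.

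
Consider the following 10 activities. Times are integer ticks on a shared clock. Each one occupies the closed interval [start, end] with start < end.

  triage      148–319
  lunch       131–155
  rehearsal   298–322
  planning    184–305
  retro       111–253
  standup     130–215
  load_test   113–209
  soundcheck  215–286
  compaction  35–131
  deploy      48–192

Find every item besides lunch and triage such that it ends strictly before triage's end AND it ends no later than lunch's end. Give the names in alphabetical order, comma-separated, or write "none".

Conditions: its end is strictly before triage's end (X.end < 319) AND its end is no later than lunch's end (X.end <= 155).
compaction: end 131 < 319? ✓; end 131 <= 155? ✓ → yes.
deploy: end 192 < 319? ✓; end 192 <= 155? ✗ → no.
load_test: end 209 < 319? ✓; end 209 <= 155? ✗ → no.
planning: end 305 < 319? ✓; end 305 <= 155? ✗ → no.
rehearsal: end 322 < 319? ✗; end 322 <= 155? ✗ → no.
retro: end 253 < 319? ✓; end 253 <= 155? ✗ → no.
soundcheck: end 286 < 319? ✓; end 286 <= 155? ✗ → no.
standup: end 215 < 319? ✓; end 215 <= 155? ✗ → no.
Result: compaction.

compaction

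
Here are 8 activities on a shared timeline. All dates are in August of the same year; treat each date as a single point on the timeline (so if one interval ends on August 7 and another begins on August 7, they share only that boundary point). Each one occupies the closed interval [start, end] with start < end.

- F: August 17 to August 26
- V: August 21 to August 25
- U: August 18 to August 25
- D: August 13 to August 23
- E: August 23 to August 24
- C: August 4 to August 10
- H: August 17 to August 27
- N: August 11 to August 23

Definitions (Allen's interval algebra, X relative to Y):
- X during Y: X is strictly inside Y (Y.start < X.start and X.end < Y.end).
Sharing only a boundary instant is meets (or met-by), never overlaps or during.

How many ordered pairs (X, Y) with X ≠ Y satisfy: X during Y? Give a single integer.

Checking all 56 ordered pairs for relation 'during'; matching pairs in alphabetical order:
(E, F): E during F ✓
(E, H): E during H ✓
(E, U): E during U ✓
(E, V): E during V ✓
(U, F): U during F ✓
(U, H): U during H ✓
(V, F): V during F ✓
(V, H): V during H ✓
Count: 8.

8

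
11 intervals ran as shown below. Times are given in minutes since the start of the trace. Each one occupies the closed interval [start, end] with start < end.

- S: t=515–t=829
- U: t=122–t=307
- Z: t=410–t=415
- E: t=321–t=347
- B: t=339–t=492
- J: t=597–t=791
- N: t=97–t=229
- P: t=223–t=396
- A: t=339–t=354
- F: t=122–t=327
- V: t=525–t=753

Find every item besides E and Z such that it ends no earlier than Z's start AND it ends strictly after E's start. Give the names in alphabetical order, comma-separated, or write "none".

Conditions: its end is no earlier than Z's start (X.end >= t=410) AND its end is strictly after E's start (X.end > t=321).
A: end t=354 >= t=410? ✗; end t=354 > t=321? ✓ → no.
B: end t=492 >= t=410? ✓; end t=492 > t=321? ✓ → yes.
F: end t=327 >= t=410? ✗; end t=327 > t=321? ✓ → no.
J: end t=791 >= t=410? ✓; end t=791 > t=321? ✓ → yes.
N: end t=229 >= t=410? ✗; end t=229 > t=321? ✗ → no.
P: end t=396 >= t=410? ✗; end t=396 > t=321? ✓ → no.
S: end t=829 >= t=410? ✓; end t=829 > t=321? ✓ → yes.
U: end t=307 >= t=410? ✗; end t=307 > t=321? ✗ → no.
V: end t=753 >= t=410? ✓; end t=753 > t=321? ✓ → yes.
Result: B, J, S, V.

B, J, S, V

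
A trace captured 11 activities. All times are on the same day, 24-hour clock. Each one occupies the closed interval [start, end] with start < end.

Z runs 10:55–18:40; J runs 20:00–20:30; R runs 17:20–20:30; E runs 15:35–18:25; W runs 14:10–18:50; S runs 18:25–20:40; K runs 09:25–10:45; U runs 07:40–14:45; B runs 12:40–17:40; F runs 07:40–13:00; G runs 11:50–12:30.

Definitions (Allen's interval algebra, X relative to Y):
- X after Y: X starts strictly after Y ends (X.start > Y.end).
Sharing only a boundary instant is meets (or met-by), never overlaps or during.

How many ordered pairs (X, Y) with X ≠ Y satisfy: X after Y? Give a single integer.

28

Checking all 110 ordered pairs for relation 'after'; matching pairs in alphabetical order:
(B, G): B after G ✓
(B, K): B after K ✓
(E, F): E after F ✓
(E, G): E after G ✓
(E, K): E after K ✓
(E, U): E after U ✓
(G, K): G after K ✓
(J, B): J after B ✓
(J, E): J after E ✓
(J, F): J after F ✓
(J, G): J after G ✓
(J, K): J after K ✓
(J, U): J after U ✓
(J, W): J after W ✓
(J, Z): J after Z ✓
(R, F): R after F ✓
(R, G): R after G ✓
(R, K): R after K ✓
(R, U): R after U ✓
(S, B): S after B ✓
(S, F): S after F ✓
(S, G): S after G ✓
(S, K): S after K ✓
(S, U): S after U ✓
... plus 4 further pairs not listed.
Count: 28.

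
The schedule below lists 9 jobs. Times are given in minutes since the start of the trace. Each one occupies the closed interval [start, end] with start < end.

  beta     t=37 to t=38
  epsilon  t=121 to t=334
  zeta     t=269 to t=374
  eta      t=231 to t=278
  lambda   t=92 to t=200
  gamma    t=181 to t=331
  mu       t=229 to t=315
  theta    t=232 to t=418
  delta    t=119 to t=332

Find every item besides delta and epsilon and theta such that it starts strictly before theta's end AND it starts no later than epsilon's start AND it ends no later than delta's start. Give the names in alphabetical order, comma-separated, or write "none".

Conditions: its start is strictly before theta's end (X.start < t=418) AND its start is no later than epsilon's start (X.start <= t=121) AND its end is no later than delta's start (X.end <= t=119).
beta: start t=37 < t=418? ✓; start t=37 <= t=121? ✓; end t=38 <= t=119? ✓ → yes.
eta: start t=231 < t=418? ✓; start t=231 <= t=121? ✗; end t=278 <= t=119? ✗ → no.
gamma: start t=181 < t=418? ✓; start t=181 <= t=121? ✗; end t=331 <= t=119? ✗ → no.
lambda: start t=92 < t=418? ✓; start t=92 <= t=121? ✓; end t=200 <= t=119? ✗ → no.
mu: start t=229 < t=418? ✓; start t=229 <= t=121? ✗; end t=315 <= t=119? ✗ → no.
zeta: start t=269 < t=418? ✓; start t=269 <= t=121? ✗; end t=374 <= t=119? ✗ → no.
Result: beta.

beta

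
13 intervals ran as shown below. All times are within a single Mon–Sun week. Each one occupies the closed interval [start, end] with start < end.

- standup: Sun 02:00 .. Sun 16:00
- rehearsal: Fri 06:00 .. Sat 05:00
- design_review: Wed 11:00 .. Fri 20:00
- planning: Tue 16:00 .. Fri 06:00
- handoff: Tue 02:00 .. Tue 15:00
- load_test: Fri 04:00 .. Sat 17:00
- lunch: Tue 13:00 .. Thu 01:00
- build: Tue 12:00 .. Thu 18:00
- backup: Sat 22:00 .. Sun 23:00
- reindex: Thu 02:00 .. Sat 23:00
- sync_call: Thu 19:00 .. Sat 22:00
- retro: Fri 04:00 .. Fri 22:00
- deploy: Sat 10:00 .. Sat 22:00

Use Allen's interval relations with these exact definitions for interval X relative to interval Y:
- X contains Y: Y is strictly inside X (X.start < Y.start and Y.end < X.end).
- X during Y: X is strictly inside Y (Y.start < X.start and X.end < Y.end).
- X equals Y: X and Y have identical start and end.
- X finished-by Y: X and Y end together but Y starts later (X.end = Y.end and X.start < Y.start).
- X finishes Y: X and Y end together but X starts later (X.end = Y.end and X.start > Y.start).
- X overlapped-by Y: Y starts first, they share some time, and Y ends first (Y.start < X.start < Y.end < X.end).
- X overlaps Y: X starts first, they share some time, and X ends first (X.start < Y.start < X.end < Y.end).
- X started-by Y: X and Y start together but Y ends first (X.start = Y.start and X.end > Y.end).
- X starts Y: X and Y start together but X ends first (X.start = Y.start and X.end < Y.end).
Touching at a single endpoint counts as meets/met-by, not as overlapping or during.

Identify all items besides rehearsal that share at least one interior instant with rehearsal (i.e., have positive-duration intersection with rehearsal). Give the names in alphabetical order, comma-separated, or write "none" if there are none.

Target rehearsal = [Fri 06:00, Sat 05:00].
backup [Sat 22:00, Sun 23:00] → after → no.
build [Tue 12:00, Thu 18:00] → before → no.
deploy [Sat 10:00, Sat 22:00] → after → no.
design_review [Wed 11:00, Fri 20:00] → overlaps → yes.
handoff [Tue 02:00, Tue 15:00] → before → no.
load_test [Fri 04:00, Sat 17:00] → contains → yes.
lunch [Tue 13:00, Thu 01:00] → before → no.
planning [Tue 16:00, Fri 06:00] → meets → no.
reindex [Thu 02:00, Sat 23:00] → contains → yes.
retro [Fri 04:00, Fri 22:00] → overlaps → yes.
standup [Sun 02:00, Sun 16:00] → after → no.
sync_call [Thu 19:00, Sat 22:00] → contains → yes.
Result: design_review, load_test, reindex, retro, sync_call.

design_review, load_test, reindex, retro, sync_call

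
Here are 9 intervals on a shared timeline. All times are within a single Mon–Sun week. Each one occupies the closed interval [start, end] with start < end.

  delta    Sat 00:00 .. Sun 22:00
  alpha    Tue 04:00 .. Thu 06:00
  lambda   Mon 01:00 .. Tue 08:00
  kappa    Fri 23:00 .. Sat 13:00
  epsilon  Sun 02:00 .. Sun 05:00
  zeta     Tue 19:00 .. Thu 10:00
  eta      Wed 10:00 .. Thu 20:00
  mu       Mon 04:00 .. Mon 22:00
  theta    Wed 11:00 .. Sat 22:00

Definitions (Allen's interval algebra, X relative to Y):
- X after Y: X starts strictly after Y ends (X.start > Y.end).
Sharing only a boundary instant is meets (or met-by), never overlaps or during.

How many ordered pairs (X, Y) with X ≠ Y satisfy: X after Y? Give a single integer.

Checking all 72 ordered pairs for relation 'after'; matching pairs in alphabetical order:
(alpha, mu): alpha after mu ✓
(delta, alpha): delta after alpha ✓
(delta, eta): delta after eta ✓
(delta, lambda): delta after lambda ✓
(delta, mu): delta after mu ✓
(delta, zeta): delta after zeta ✓
(epsilon, alpha): epsilon after alpha ✓
(epsilon, eta): epsilon after eta ✓
(epsilon, kappa): epsilon after kappa ✓
(epsilon, lambda): epsilon after lambda ✓
(epsilon, mu): epsilon after mu ✓
(epsilon, theta): epsilon after theta ✓
(epsilon, zeta): epsilon after zeta ✓
(eta, lambda): eta after lambda ✓
(eta, mu): eta after mu ✓
(kappa, alpha): kappa after alpha ✓
(kappa, eta): kappa after eta ✓
(kappa, lambda): kappa after lambda ✓
(kappa, mu): kappa after mu ✓
(kappa, zeta): kappa after zeta ✓
(theta, lambda): theta after lambda ✓
(theta, mu): theta after mu ✓
(zeta, lambda): zeta after lambda ✓
(zeta, mu): zeta after mu ✓
Count: 24.

24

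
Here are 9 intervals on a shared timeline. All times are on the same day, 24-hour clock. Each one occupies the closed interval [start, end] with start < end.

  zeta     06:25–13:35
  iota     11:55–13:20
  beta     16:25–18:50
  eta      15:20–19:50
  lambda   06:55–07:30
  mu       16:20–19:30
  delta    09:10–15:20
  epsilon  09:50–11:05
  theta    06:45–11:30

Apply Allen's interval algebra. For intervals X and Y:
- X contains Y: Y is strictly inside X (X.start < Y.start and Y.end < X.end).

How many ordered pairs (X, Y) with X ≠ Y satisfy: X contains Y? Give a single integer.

Checking all 72 ordered pairs for relation 'contains'; matching pairs in alphabetical order:
(delta, epsilon): delta contains epsilon ✓
(delta, iota): delta contains iota ✓
(eta, beta): eta contains beta ✓
(eta, mu): eta contains mu ✓
(mu, beta): mu contains beta ✓
(theta, epsilon): theta contains epsilon ✓
(theta, lambda): theta contains lambda ✓
(zeta, epsilon): zeta contains epsilon ✓
(zeta, iota): zeta contains iota ✓
(zeta, lambda): zeta contains lambda ✓
(zeta, theta): zeta contains theta ✓
Count: 11.

11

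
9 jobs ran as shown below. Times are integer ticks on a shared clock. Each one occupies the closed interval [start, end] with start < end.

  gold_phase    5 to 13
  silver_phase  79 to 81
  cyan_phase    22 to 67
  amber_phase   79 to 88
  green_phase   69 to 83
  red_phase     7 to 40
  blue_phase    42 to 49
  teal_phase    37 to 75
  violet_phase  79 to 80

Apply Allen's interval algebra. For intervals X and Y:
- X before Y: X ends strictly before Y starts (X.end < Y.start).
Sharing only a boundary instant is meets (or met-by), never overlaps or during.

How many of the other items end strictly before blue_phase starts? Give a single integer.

2

Target blue_phase = [42, 49].
amber_phase [79, 88] → after → no.
cyan_phase [22, 67] → contains → no.
gold_phase [5, 13] → before → counts.
green_phase [69, 83] → after → no.
red_phase [7, 40] → before → counts.
silver_phase [79, 81] → after → no.
teal_phase [37, 75] → contains → no.
violet_phase [79, 80] → after → no.
Total: 2.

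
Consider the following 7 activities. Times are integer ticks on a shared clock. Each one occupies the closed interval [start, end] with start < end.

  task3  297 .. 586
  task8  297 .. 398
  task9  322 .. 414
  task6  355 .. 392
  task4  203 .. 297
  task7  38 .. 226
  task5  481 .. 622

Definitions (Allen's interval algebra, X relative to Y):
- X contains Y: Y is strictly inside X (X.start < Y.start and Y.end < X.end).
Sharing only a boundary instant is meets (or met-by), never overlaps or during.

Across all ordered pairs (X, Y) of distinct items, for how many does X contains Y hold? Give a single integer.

Checking all 42 ordered pairs for relation 'contains'; matching pairs in alphabetical order:
(task3, task6): task3 contains task6 ✓
(task3, task9): task3 contains task9 ✓
(task8, task6): task8 contains task6 ✓
(task9, task6): task9 contains task6 ✓
Count: 4.

4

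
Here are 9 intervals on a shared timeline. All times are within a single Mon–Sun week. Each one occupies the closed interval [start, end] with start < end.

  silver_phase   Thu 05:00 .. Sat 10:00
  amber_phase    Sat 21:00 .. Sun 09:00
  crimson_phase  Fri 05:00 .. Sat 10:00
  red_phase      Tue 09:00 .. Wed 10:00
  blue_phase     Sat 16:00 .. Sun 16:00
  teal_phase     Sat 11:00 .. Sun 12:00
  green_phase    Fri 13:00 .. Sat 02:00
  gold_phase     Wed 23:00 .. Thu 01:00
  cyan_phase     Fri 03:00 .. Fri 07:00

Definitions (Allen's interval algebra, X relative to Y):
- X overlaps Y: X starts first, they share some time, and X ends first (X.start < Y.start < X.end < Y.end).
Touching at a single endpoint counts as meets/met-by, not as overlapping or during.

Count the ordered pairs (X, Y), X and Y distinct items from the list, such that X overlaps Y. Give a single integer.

Checking all 72 ordered pairs for relation 'overlaps'; matching pairs in alphabetical order:
(cyan_phase, crimson_phase): cyan_phase overlaps crimson_phase ✓
(teal_phase, blue_phase): teal_phase overlaps blue_phase ✓
Count: 2.

2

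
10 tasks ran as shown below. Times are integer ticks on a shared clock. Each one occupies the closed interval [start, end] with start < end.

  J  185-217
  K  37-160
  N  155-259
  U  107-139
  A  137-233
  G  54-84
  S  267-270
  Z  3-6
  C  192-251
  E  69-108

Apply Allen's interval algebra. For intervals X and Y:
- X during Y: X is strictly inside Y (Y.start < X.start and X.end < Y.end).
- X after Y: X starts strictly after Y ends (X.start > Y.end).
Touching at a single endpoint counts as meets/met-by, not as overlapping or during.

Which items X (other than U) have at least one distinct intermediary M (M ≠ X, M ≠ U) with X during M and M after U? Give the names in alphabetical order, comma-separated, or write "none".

Target U = [107, 139].
Intermediaries M with M after U: C, J, N, S.
Via C — items with X during C: none.
Via J — items with X during J: none.
Via N — items with X during N: C, J.
Via S — items with X during S: none.
Union: C, J.

C, J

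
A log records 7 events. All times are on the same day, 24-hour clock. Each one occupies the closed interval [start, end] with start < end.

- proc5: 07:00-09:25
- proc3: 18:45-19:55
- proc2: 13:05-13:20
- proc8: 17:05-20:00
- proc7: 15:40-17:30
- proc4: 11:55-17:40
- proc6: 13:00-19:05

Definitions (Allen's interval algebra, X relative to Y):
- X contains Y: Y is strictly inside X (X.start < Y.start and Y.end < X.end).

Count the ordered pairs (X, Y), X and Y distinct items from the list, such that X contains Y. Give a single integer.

5

Checking all 42 ordered pairs for relation 'contains'; matching pairs in alphabetical order:
(proc4, proc2): proc4 contains proc2 ✓
(proc4, proc7): proc4 contains proc7 ✓
(proc6, proc2): proc6 contains proc2 ✓
(proc6, proc7): proc6 contains proc7 ✓
(proc8, proc3): proc8 contains proc3 ✓
Count: 5.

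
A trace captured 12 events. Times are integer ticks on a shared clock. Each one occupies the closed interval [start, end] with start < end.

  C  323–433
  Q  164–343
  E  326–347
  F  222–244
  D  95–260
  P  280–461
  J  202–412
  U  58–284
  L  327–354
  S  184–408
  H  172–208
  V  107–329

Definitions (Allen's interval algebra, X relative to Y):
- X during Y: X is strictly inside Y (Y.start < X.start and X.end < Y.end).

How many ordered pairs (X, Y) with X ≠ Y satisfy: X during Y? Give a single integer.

20

Checking all 132 ordered pairs for relation 'during'; matching pairs in alphabetical order:
(C, P): C during P ✓
(D, U): D during U ✓
(E, C): E during C ✓
(E, J): E during J ✓
(E, P): E during P ✓
(E, S): E during S ✓
(F, D): F during D ✓
(F, J): F during J ✓
(F, Q): F during Q ✓
(F, S): F during S ✓
(F, U): F during U ✓
(F, V): F during V ✓
(H, D): H during D ✓
(H, Q): H during Q ✓
(H, U): H during U ✓
(H, V): H during V ✓
(L, C): L during C ✓
(L, J): L during J ✓
(L, P): L during P ✓
(L, S): L during S ✓
Count: 20.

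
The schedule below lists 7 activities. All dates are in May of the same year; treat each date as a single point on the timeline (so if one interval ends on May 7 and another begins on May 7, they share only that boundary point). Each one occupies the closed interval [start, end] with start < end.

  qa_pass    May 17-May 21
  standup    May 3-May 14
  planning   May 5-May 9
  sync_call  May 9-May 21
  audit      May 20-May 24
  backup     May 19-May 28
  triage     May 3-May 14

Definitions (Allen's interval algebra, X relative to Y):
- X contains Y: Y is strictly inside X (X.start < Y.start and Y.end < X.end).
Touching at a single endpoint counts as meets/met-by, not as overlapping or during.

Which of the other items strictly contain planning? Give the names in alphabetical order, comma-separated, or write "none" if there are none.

standup, triage

Target planning = [May 5, May 9].
audit [May 20, May 24] → after → no.
backup [May 19, May 28] → after → no.
qa_pass [May 17, May 21] → after → no.
standup [May 3, May 14] → contains → yes.
sync_call [May 9, May 21] → met-by → no.
triage [May 3, May 14] → contains → yes.
Result: standup, triage.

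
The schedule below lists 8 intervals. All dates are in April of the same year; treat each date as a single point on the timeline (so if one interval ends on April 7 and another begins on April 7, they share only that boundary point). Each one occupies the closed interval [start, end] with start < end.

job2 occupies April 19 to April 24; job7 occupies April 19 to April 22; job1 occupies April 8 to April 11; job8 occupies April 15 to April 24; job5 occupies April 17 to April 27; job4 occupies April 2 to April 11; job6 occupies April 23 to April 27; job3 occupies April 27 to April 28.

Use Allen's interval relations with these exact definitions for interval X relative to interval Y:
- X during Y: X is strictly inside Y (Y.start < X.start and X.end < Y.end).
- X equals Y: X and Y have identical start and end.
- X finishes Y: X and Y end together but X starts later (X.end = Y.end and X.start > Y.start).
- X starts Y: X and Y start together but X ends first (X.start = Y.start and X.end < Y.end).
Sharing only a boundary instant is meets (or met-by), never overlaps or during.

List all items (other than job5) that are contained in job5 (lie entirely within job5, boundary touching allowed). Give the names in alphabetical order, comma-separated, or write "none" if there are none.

job2, job6, job7

Target job5 = [April 17, April 27].
job1 [April 8, April 11] → before → no.
job2 [April 19, April 24] → during → yes.
job3 [April 27, April 28] → met-by → no.
job4 [April 2, April 11] → before → no.
job6 [April 23, April 27] → finishes → yes.
job7 [April 19, April 22] → during → yes.
job8 [April 15, April 24] → overlaps → no.
Result: job2, job6, job7.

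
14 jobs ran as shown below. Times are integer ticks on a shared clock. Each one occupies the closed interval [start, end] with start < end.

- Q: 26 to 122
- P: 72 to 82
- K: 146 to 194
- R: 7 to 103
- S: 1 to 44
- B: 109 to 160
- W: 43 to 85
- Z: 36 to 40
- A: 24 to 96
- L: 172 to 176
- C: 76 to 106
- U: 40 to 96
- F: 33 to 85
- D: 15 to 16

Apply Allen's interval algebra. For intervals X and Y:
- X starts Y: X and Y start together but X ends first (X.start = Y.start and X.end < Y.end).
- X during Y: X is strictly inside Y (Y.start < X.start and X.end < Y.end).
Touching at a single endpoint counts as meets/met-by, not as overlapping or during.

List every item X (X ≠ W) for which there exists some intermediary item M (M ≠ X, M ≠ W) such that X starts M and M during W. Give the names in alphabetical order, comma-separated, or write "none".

Target W = [43, 85].
Intermediaries M with M during W: P.
Via P — items with X starts P: none.
Union: none.

none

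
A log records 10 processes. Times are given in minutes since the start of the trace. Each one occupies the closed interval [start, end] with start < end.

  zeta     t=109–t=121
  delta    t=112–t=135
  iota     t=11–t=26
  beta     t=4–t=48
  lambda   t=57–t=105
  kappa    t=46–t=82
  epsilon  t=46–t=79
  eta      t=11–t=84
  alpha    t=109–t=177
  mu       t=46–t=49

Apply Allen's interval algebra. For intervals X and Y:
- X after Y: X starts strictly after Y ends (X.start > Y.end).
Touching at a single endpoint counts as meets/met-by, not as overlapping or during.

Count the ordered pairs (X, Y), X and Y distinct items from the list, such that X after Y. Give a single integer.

Checking all 90 ordered pairs for relation 'after'; matching pairs in alphabetical order:
(alpha, beta): alpha after beta ✓
(alpha, epsilon): alpha after epsilon ✓
(alpha, eta): alpha after eta ✓
(alpha, iota): alpha after iota ✓
(alpha, kappa): alpha after kappa ✓
(alpha, lambda): alpha after lambda ✓
(alpha, mu): alpha after mu ✓
(delta, beta): delta after beta ✓
(delta, epsilon): delta after epsilon ✓
(delta, eta): delta after eta ✓
(delta, iota): delta after iota ✓
(delta, kappa): delta after kappa ✓
(delta, lambda): delta after lambda ✓
(delta, mu): delta after mu ✓
(epsilon, iota): epsilon after iota ✓
(kappa, iota): kappa after iota ✓
(lambda, beta): lambda after beta ✓
(lambda, iota): lambda after iota ✓
(lambda, mu): lambda after mu ✓
(mu, iota): mu after iota ✓
(zeta, beta): zeta after beta ✓
(zeta, epsilon): zeta after epsilon ✓
(zeta, eta): zeta after eta ✓
(zeta, iota): zeta after iota ✓
... plus 3 further pairs not listed.
Count: 27.

27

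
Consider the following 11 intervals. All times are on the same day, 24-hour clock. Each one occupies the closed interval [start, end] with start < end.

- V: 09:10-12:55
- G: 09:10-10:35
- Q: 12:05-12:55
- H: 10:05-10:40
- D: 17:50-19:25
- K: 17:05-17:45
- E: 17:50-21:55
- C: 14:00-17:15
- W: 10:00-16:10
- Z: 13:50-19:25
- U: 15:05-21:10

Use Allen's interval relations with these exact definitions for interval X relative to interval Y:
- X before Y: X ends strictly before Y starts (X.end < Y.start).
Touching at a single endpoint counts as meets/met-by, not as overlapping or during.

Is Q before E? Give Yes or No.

Yes

Q = [12:05, 12:55], E = [17:50, 21:55].
Actual relation of Q to E: before.
Asked whether 'before' holds → Yes.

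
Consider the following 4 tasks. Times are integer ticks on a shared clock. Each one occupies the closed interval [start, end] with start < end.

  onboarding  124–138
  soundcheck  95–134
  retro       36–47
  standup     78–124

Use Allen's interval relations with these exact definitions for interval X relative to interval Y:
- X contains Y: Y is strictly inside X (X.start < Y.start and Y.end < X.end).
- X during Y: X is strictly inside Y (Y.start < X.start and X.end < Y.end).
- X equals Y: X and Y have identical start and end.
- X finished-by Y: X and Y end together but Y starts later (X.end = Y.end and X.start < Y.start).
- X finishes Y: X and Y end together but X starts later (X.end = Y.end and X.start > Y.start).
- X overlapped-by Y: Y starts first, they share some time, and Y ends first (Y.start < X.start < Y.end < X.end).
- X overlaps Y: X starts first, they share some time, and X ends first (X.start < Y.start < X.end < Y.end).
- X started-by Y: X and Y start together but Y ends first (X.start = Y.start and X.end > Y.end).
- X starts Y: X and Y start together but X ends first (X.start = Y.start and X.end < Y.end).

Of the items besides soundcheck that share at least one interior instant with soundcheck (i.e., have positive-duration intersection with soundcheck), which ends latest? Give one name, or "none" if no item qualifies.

onboarding

Target soundcheck = [95, 134].
onboarding [124, 138] → overlapped-by → candidate.
retro [36, 47] → before → excluded.
standup [78, 124] → overlaps → candidate.
Among candidates, latest end is 138 → onboarding.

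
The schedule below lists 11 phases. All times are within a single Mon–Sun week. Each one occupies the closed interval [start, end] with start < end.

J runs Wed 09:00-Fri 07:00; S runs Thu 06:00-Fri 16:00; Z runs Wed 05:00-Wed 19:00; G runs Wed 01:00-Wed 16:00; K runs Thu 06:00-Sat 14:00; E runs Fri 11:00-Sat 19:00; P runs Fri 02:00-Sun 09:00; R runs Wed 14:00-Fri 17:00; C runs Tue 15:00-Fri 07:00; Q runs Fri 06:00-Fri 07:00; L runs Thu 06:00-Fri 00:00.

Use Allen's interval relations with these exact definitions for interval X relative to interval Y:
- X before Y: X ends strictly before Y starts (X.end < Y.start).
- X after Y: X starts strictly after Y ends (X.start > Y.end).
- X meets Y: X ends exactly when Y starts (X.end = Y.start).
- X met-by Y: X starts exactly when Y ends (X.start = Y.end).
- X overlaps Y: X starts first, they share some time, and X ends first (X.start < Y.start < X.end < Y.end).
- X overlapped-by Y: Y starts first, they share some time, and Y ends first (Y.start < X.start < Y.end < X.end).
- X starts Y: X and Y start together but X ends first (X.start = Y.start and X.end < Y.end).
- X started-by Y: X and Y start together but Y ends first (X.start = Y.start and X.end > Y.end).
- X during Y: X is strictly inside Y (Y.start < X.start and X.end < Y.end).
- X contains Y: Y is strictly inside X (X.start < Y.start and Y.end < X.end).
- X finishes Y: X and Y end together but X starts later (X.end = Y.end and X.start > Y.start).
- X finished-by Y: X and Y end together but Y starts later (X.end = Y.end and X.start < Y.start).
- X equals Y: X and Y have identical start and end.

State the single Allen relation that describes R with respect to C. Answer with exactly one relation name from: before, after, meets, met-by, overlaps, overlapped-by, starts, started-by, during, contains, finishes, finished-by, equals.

R = [Wed 14:00, Fri 17:00]; C = [Tue 15:00, Fri 07:00].
Compare endpoints: R.start > C.start, R.start < C.end, R.end > C.start, R.end > C.end.
That pattern is 'overlapped-by'.

overlapped-by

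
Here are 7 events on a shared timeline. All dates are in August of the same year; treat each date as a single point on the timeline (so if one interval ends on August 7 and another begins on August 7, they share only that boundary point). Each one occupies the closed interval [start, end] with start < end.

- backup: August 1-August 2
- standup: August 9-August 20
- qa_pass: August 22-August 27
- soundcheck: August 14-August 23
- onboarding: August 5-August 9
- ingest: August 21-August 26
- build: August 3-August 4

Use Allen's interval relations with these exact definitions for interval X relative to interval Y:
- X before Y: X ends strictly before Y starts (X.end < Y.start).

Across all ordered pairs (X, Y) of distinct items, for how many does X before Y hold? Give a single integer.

16

Checking all 42 ordered pairs for relation 'before'; matching pairs in alphabetical order:
(backup, build): backup before build ✓
(backup, ingest): backup before ingest ✓
(backup, onboarding): backup before onboarding ✓
(backup, qa_pass): backup before qa_pass ✓
(backup, soundcheck): backup before soundcheck ✓
(backup, standup): backup before standup ✓
(build, ingest): build before ingest ✓
(build, onboarding): build before onboarding ✓
(build, qa_pass): build before qa_pass ✓
(build, soundcheck): build before soundcheck ✓
(build, standup): build before standup ✓
(onboarding, ingest): onboarding before ingest ✓
(onboarding, qa_pass): onboarding before qa_pass ✓
(onboarding, soundcheck): onboarding before soundcheck ✓
(standup, ingest): standup before ingest ✓
(standup, qa_pass): standup before qa_pass ✓
Count: 16.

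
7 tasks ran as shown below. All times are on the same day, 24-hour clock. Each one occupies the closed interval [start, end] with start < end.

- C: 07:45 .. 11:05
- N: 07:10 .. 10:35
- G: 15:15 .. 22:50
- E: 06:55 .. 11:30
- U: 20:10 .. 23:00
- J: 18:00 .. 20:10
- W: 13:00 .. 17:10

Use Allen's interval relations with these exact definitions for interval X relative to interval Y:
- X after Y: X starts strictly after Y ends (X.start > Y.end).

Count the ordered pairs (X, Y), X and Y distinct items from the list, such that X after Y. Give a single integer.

14

Checking all 42 ordered pairs for relation 'after'; matching pairs in alphabetical order:
(G, C): G after C ✓
(G, E): G after E ✓
(G, N): G after N ✓
(J, C): J after C ✓
(J, E): J after E ✓
(J, N): J after N ✓
(J, W): J after W ✓
(U, C): U after C ✓
(U, E): U after E ✓
(U, N): U after N ✓
(U, W): U after W ✓
(W, C): W after C ✓
(W, E): W after E ✓
(W, N): W after N ✓
Count: 14.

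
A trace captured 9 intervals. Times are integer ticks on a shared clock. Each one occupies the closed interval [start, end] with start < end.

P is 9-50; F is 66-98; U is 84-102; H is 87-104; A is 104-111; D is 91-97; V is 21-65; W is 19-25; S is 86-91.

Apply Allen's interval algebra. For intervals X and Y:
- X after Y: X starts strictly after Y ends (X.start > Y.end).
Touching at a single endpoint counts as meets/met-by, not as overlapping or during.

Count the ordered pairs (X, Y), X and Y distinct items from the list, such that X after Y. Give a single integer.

22

Checking all 72 ordered pairs for relation 'after'; matching pairs in alphabetical order:
(A, D): A after D ✓
(A, F): A after F ✓
(A, P): A after P ✓
(A, S): A after S ✓
(A, U): A after U ✓
(A, V): A after V ✓
(A, W): A after W ✓
(D, P): D after P ✓
(D, V): D after V ✓
(D, W): D after W ✓
(F, P): F after P ✓
(F, V): F after V ✓
(F, W): F after W ✓
(H, P): H after P ✓
(H, V): H after V ✓
(H, W): H after W ✓
(S, P): S after P ✓
(S, V): S after V ✓
(S, W): S after W ✓
(U, P): U after P ✓
(U, V): U after V ✓
(U, W): U after W ✓
Count: 22.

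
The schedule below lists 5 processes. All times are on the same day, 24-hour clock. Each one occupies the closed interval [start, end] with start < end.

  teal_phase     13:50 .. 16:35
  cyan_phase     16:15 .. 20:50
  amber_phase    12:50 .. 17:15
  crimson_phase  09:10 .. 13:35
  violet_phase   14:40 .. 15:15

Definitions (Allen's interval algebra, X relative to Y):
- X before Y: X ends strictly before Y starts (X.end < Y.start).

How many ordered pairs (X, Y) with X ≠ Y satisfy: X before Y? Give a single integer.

4

Checking all 20 ordered pairs for relation 'before'; matching pairs in alphabetical order:
(crimson_phase, cyan_phase): crimson_phase before cyan_phase ✓
(crimson_phase, teal_phase): crimson_phase before teal_phase ✓
(crimson_phase, violet_phase): crimson_phase before violet_phase ✓
(violet_phase, cyan_phase): violet_phase before cyan_phase ✓
Count: 4.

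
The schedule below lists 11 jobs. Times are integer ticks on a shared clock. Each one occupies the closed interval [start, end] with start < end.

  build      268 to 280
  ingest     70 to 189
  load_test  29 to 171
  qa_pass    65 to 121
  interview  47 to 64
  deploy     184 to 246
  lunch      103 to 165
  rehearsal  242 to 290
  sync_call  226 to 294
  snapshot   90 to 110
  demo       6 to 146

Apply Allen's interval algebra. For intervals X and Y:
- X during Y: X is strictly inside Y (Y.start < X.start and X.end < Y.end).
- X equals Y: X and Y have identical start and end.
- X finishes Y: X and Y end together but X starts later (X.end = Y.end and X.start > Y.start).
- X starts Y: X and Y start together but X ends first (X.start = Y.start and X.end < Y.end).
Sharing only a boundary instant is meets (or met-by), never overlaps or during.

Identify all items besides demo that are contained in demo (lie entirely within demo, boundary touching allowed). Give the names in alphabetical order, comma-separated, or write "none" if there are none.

interview, qa_pass, snapshot

Target demo = [6, 146].
build [268, 280] → after → no.
deploy [184, 246] → after → no.
ingest [70, 189] → overlapped-by → no.
interview [47, 64] → during → yes.
load_test [29, 171] → overlapped-by → no.
lunch [103, 165] → overlapped-by → no.
qa_pass [65, 121] → during → yes.
rehearsal [242, 290] → after → no.
snapshot [90, 110] → during → yes.
sync_call [226, 294] → after → no.
Result: interview, qa_pass, snapshot.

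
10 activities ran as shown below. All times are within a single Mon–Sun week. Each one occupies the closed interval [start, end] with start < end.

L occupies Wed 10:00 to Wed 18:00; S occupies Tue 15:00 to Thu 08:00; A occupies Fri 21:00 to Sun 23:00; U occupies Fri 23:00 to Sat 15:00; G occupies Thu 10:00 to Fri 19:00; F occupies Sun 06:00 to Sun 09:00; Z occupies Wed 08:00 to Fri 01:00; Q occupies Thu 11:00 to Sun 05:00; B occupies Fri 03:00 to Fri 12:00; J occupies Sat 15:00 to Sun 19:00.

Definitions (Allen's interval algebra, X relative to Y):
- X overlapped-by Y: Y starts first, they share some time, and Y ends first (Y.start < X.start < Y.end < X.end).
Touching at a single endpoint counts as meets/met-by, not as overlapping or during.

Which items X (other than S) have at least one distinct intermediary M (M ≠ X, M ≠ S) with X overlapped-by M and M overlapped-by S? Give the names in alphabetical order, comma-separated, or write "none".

G, Q

Target S = [Tue 15:00, Thu 08:00].
Intermediaries M with M overlapped-by S: Z.
Via Z — items with X overlapped-by Z: G, Q.
Union: G, Q.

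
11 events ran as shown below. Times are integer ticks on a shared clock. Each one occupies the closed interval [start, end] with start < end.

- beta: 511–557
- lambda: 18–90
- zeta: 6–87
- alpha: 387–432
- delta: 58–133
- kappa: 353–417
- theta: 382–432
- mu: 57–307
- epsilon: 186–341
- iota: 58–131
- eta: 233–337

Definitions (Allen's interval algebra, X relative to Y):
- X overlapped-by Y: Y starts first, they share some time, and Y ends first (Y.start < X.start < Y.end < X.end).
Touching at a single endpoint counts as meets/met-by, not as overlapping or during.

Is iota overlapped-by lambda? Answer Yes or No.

Yes

iota = [58, 131], lambda = [18, 90].
Actual relation of iota to lambda: overlapped-by.
Asked whether 'overlapped-by' holds → Yes.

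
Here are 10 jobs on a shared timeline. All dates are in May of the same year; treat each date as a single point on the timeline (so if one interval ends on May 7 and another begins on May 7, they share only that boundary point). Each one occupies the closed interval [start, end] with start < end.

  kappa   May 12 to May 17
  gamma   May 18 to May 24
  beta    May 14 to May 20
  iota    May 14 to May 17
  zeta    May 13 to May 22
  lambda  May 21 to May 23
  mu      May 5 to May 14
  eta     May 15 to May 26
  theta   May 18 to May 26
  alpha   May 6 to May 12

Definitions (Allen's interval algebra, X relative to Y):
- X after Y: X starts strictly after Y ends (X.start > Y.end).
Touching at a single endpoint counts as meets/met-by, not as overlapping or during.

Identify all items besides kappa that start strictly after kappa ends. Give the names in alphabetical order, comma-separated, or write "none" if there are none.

Target kappa = [May 12, May 17].
alpha [May 6, May 12] → meets → no.
beta [May 14, May 20] → overlapped-by → no.
eta [May 15, May 26] → overlapped-by → no.
gamma [May 18, May 24] → after → yes.
iota [May 14, May 17] → finishes → no.
lambda [May 21, May 23] → after → yes.
mu [May 5, May 14] → overlaps → no.
theta [May 18, May 26] → after → yes.
zeta [May 13, May 22] → overlapped-by → no.
Result: gamma, lambda, theta.

gamma, lambda, theta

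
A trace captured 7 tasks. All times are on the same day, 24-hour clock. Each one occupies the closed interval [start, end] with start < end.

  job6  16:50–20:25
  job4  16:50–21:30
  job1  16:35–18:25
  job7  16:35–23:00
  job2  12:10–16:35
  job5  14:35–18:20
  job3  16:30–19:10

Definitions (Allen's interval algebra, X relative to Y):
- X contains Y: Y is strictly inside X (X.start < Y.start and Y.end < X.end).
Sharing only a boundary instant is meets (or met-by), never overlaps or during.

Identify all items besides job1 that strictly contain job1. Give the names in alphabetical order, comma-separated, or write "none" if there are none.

job3

Target job1 = [16:35, 18:25].
job2 [12:10, 16:35] → meets → no.
job3 [16:30, 19:10] → contains → yes.
job4 [16:50, 21:30] → overlapped-by → no.
job5 [14:35, 18:20] → overlaps → no.
job6 [16:50, 20:25] → overlapped-by → no.
job7 [16:35, 23:00] → started-by → no.
Result: job3.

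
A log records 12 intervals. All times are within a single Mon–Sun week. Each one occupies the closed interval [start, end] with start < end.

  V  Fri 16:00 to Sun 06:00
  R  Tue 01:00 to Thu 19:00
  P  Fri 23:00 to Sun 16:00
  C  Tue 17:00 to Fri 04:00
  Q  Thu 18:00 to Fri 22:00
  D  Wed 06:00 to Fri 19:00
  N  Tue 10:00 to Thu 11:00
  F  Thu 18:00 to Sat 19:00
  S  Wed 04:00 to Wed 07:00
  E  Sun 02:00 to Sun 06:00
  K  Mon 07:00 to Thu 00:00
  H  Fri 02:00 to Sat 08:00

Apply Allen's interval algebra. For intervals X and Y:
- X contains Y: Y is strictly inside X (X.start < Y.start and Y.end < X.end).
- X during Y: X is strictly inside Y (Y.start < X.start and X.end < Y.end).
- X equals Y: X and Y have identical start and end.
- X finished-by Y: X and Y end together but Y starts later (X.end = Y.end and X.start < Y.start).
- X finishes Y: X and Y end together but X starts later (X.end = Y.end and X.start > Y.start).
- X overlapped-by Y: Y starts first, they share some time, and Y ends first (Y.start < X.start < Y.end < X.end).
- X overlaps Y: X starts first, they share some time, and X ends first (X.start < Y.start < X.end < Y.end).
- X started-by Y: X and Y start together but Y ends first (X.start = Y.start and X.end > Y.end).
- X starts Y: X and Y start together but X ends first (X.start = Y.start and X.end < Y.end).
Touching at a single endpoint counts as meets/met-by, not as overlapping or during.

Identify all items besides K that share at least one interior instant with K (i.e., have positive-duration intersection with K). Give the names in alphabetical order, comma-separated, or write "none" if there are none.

C, D, N, R, S

Target K = [Mon 07:00, Thu 00:00].
C [Tue 17:00, Fri 04:00] → overlapped-by → yes.
D [Wed 06:00, Fri 19:00] → overlapped-by → yes.
E [Sun 02:00, Sun 06:00] → after → no.
F [Thu 18:00, Sat 19:00] → after → no.
H [Fri 02:00, Sat 08:00] → after → no.
N [Tue 10:00, Thu 11:00] → overlapped-by → yes.
P [Fri 23:00, Sun 16:00] → after → no.
Q [Thu 18:00, Fri 22:00] → after → no.
R [Tue 01:00, Thu 19:00] → overlapped-by → yes.
S [Wed 04:00, Wed 07:00] → during → yes.
V [Fri 16:00, Sun 06:00] → after → no.
Result: C, D, N, R, S.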